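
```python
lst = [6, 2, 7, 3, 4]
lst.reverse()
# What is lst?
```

[4, 3, 7, 2, 6]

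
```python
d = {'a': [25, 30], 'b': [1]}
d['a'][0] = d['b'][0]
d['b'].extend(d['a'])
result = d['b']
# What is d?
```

After line 1: d = {'a': [25, 30], 'b': [1]}
After line 2 (a[0] = b[0] = 1): d = {'a': [1, 30], 'b': [1]}
After line 3 (b.extend(a) appends [1, 30]): d = {'a': [1, 30], 'b': [1, 1, 30]}
After line 4: result = d['b'] = [1, 1, 30]

{'a': [1, 30], 'b': [1, 1, 30]}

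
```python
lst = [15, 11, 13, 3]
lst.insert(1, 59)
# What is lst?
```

[15, 59, 11, 13, 3]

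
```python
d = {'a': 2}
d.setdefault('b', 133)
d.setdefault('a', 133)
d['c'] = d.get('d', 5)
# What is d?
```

After line 1: d = {'a': 2}
After line 2 (setdefault adds 'b'=133): d = {'a': 2, 'b': 133}
After line 3 (setdefault 'a' no-op, already exists): d = {'a': 2, 'b': 133}
After line 4 (get('d', 5) returns default since 'd' not in d): d = {'a': 2, 'b': 133, 'c': 5}

{'a': 2, 'b': 133, 'c': 5}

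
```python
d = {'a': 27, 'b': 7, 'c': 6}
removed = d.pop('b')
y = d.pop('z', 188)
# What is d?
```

After line 1: d = {'a': 27, 'b': 7, 'c': 6}
After line 2 (pop 'b' returns 7): d = {'a': 27, 'c': 6}, removed = 7
After line 3 (pop 'z' missing, returns default 188): d = {'a': 27, 'c': 6}, y = 188

{'a': 27, 'c': 6}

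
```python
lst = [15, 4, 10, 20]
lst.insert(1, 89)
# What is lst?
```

[15, 89, 4, 10, 20]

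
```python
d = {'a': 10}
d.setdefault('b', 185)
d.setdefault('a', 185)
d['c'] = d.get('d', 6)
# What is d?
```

After line 1: d = {'a': 10}
After line 2 (setdefault adds 'b'=185): d = {'a': 10, 'b': 185}
After line 3 (setdefault 'a' no-op, already exists): d = {'a': 10, 'b': 185}
After line 4 (get('d', 6) returns default since 'd' not in d): d = {'a': 10, 'b': 185, 'c': 6}

{'a': 10, 'b': 185, 'c': 6}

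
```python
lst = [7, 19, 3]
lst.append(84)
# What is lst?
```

[7, 19, 3, 84]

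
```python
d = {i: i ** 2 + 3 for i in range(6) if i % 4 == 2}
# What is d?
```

{2: 7}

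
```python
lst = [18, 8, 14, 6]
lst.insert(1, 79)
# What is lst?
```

[18, 79, 8, 14, 6]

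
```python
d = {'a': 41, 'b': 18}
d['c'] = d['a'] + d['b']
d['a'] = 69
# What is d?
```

After line 1: d = {'a': 41, 'b': 18}
After line 2 (d['c'] = 41 + 18): d = {'a': 41, 'b': 18, 'c': 59}
After line 3: d = {'a': 69, 'b': 18, 'c': 59}

{'a': 69, 'b': 18, 'c': 59}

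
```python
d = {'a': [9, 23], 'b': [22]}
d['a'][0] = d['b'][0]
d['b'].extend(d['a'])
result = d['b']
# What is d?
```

After line 1: d = {'a': [9, 23], 'b': [22]}
After line 2 (a[0] = b[0] = 22): d = {'a': [22, 23], 'b': [22]}
After line 3 (b.extend(a) appends [22, 23]): d = {'a': [22, 23], 'b': [22, 22, 23]}
After line 4: result = d['b'] = [22, 22, 23]

{'a': [22, 23], 'b': [22, 22, 23]}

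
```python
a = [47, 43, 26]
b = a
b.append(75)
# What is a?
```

After line 1: a = [47, 43, 26]
After line 2 (b = a is an alias, same object): a = [47, 43, 26], b = [47, 43, 26]
After line 3 (b.append mutates the shared list): a = [47, 43, 26, 75], b = [47, 43, 26, 75]

[47, 43, 26, 75]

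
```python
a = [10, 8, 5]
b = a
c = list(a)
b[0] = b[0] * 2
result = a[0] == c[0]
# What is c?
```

After line 1: a = [10, 8, 5]
After line 2 (b = a, alias): a = [10, 8, 5], b = [10, 8, 5]
After line 3 (c = list(a) is a copy, new object): c = [10, 8, 5]
After line 4 (b[0] = 10 * 2 = 20; mutates shared a/b): a = b = [20, 8, 5], c = [10, 8, 5]
After line 5 (a[0] = 20, c[0] = 10; result = False)

[10, 8, 5]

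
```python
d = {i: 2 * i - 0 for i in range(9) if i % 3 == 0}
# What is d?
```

{0: 0, 3: 6, 6: 12}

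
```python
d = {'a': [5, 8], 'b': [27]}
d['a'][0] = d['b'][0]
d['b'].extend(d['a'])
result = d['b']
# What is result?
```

After line 1: d = {'a': [5, 8], 'b': [27]}
After line 2 (a[0] = b[0] = 27): d = {'a': [27, 8], 'b': [27]}
After line 3 (b.extend(a) appends [27, 8]): d = {'a': [27, 8], 'b': [27, 27, 8]}
After line 4: result = d['b'] = [27, 27, 8]

[27, 27, 8]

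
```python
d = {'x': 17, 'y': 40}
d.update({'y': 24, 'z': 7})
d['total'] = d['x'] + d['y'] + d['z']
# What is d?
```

After line 1: d = {'x': 17, 'y': 40}
After line 2 (y overwritten, z added): d = {'x': 17, 'y': 24, 'z': 7}
After line 3 (total = 17 + 24 + 7 = 48): d = {'x': 17, 'y': 24, 'z': 7, 'total': 48}

{'x': 17, 'y': 24, 'z': 7, 'total': 48}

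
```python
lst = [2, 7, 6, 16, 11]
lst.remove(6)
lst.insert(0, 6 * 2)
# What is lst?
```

After line 1: lst = [2, 7, 6, 16, 11]
After line 2 (remove first 6): lst = [2, 7, 16, 11]
After line 3 (insert 12 at index 0): lst = [12, 2, 7, 16, 11]

[12, 2, 7, 16, 11]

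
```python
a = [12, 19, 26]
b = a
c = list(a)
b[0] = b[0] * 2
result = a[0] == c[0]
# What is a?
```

After line 1: a = [12, 19, 26]
After line 2 (b = a, alias): a = [12, 19, 26], b = [12, 19, 26]
After line 3 (c = list(a) is a copy, new object): c = [12, 19, 26]
After line 4 (b[0] = 12 * 2 = 24; mutates shared a/b): a = b = [24, 19, 26], c = [12, 19, 26]
After line 5 (a[0] = 24, c[0] = 12; result = False)

[24, 19, 26]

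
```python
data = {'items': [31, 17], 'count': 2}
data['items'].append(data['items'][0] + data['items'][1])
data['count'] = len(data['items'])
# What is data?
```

After line 1: data = {'items': [31, 17], 'count': 2}
After line 2 (append 31 + 17 = 48): data = {'items': [31, 17, 48], 'count': 2}
After line 3 (count = len(items) = 3): data = {'items': [31, 17, 48], 'count': 3}

{'items': [31, 17, 48], 'count': 3}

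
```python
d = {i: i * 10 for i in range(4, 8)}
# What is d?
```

{4: 40, 5: 50, 6: 60, 7: 70}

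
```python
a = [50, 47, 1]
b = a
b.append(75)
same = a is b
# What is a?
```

After line 1: a = [50, 47, 1]
After line 2 (b = a is an alias, same object): a = [50, 47, 1], b = [50, 47, 1]
After line 3 (b.append mutates the shared list): a = [50, 47, 1, 75], b = [50, 47, 1, 75]
After line 4 (same = a is b; same object -> True): same = True

[50, 47, 1, 75]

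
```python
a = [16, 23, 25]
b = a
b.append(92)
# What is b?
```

After line 1: a = [16, 23, 25]
After line 2 (b = a is an alias, same object): a = [16, 23, 25], b = [16, 23, 25]
After line 3 (b.append mutates the shared list): a = [16, 23, 25, 92], b = [16, 23, 25, 92]

[16, 23, 25, 92]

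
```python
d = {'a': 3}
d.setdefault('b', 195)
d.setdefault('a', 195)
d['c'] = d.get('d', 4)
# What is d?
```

After line 1: d = {'a': 3}
After line 2 (setdefault adds 'b'=195): d = {'a': 3, 'b': 195}
After line 3 (setdefault 'a' no-op, already exists): d = {'a': 3, 'b': 195}
After line 4 (get('d', 4) returns default since 'd' not in d): d = {'a': 3, 'b': 195, 'c': 4}

{'a': 3, 'b': 195, 'c': 4}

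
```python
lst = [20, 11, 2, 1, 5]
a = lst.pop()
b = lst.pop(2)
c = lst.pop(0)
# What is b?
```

After line 1: lst = [20, 11, 2, 1, 5]
After line 2 (pop() -> a = 5): lst = [20, 11, 2, 1]
After line 3 (pop(2) -> b = 2): lst = [20, 11, 1]
After line 4 (pop(0) -> c = 20): lst = [11, 1]

2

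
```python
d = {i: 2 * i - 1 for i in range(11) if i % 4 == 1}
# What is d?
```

{1: 1, 5: 9, 9: 17}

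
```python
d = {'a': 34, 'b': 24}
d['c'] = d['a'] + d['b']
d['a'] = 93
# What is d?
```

After line 1: d = {'a': 34, 'b': 24}
After line 2 (d['c'] = 34 + 24): d = {'a': 34, 'b': 24, 'c': 58}
After line 3: d = {'a': 93, 'b': 24, 'c': 58}

{'a': 93, 'b': 24, 'c': 58}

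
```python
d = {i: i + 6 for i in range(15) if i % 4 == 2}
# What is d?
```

{2: 8, 6: 12, 10: 16, 14: 20}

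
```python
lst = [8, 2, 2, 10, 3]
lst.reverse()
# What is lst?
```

[3, 10, 2, 2, 8]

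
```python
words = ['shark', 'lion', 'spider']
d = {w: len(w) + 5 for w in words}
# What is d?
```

{'shark': 10, 'lion': 9, 'spider': 11}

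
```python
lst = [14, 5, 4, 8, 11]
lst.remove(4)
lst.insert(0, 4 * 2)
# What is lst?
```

After line 1: lst = [14, 5, 4, 8, 11]
After line 2 (remove first 4): lst = [14, 5, 8, 11]
After line 3 (insert 8 at index 0): lst = [8, 14, 5, 8, 11]

[8, 14, 5, 8, 11]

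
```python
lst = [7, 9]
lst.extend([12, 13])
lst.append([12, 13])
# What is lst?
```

After line 1: lst = [7, 9]
After line 2 (extend unpacks [12, 13]): lst = [7, 9, 12, 13]
After line 3 (append adds [12, 13] as single element): lst = [7, 9, 12, 13, [12, 13]]

[7, 9, 12, 13, [12, 13]]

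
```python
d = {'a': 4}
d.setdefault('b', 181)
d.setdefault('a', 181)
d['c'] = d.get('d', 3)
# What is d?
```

After line 1: d = {'a': 4}
After line 2 (setdefault adds 'b'=181): d = {'a': 4, 'b': 181}
After line 3 (setdefault 'a' no-op, already exists): d = {'a': 4, 'b': 181}
After line 4 (get('d', 3) returns default since 'd' not in d): d = {'a': 4, 'b': 181, 'c': 3}

{'a': 4, 'b': 181, 'c': 3}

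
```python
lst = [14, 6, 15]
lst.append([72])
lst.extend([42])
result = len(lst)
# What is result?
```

After line 1: lst = [14, 6, 15]
After line 2 (append adds [72] as single element): lst = [14, 6, 15, [72]]
After line 3 (extend unpacks [42], adds 42): lst = [14, 6, 15, [72], 42]
After line 4: result = len(lst) = 5

5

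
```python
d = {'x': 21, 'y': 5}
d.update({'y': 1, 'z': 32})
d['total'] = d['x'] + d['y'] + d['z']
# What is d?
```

After line 1: d = {'x': 21, 'y': 5}
After line 2 (y overwritten, z added): d = {'x': 21, 'y': 1, 'z': 32}
After line 3 (total = 21 + 1 + 32 = 54): d = {'x': 21, 'y': 1, 'z': 32, 'total': 54}

{'x': 21, 'y': 1, 'z': 32, 'total': 54}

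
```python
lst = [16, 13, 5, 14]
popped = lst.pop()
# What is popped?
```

14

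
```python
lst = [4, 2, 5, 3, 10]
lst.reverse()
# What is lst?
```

[10, 3, 5, 2, 4]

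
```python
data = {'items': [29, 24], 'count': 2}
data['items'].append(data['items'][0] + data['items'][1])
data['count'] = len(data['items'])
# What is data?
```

After line 1: data = {'items': [29, 24], 'count': 2}
After line 2 (append 29 + 24 = 53): data = {'items': [29, 24, 53], 'count': 2}
After line 3 (count = len(items) = 3): data = {'items': [29, 24, 53], 'count': 3}

{'items': [29, 24, 53], 'count': 3}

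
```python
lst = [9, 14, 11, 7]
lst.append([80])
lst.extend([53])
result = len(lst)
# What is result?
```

After line 1: lst = [9, 14, 11, 7]
After line 2 (append adds [80] as single element): lst = [9, 14, 11, 7, [80]]
After line 3 (extend unpacks [53], adds 53): lst = [9, 14, 11, 7, [80], 53]
After line 4: result = len(lst) = 6

6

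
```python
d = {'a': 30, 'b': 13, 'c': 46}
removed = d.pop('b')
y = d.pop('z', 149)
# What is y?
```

After line 1: d = {'a': 30, 'b': 13, 'c': 46}
After line 2 (pop 'b' returns 13): d = {'a': 30, 'c': 46}, removed = 13
After line 3 (pop 'z' missing, returns default 149): d = {'a': 30, 'c': 46}, y = 149

149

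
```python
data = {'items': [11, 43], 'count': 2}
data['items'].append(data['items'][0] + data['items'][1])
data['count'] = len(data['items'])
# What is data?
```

After line 1: data = {'items': [11, 43], 'count': 2}
After line 2 (append 11 + 43 = 54): data = {'items': [11, 43, 54], 'count': 2}
After line 3 (count = len(items) = 3): data = {'items': [11, 43, 54], 'count': 3}

{'items': [11, 43, 54], 'count': 3}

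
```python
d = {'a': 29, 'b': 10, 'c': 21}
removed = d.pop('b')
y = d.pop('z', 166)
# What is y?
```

After line 1: d = {'a': 29, 'b': 10, 'c': 21}
After line 2 (pop 'b' returns 10): d = {'a': 29, 'c': 21}, removed = 10
After line 3 (pop 'z' missing, returns default 166): d = {'a': 29, 'c': 21}, y = 166

166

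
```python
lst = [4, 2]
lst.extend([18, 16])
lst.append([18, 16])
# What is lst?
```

After line 1: lst = [4, 2]
After line 2 (extend unpacks [18, 16]): lst = [4, 2, 18, 16]
After line 3 (append adds [18, 16] as single element): lst = [4, 2, 18, 16, [18, 16]]

[4, 2, 18, 16, [18, 16]]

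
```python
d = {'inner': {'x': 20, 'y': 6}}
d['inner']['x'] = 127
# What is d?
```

After line 1: d = {'inner': {'x': 20, 'y': 6}}
After line 2 (inner x overwritten): d = {'inner': {'x': 127, 'y': 6}}

{'inner': {'x': 127, 'y': 6}}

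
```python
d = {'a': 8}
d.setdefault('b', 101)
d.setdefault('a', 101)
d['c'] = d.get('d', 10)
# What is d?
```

After line 1: d = {'a': 8}
After line 2 (setdefault adds 'b'=101): d = {'a': 8, 'b': 101}
After line 3 (setdefault 'a' no-op, already exists): d = {'a': 8, 'b': 101}
After line 4 (get('d', 10) returns default since 'd' not in d): d = {'a': 8, 'b': 101, 'c': 10}

{'a': 8, 'b': 101, 'c': 10}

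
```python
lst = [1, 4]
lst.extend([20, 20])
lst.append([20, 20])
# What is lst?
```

After line 1: lst = [1, 4]
After line 2 (extend unpacks [20, 20]): lst = [1, 4, 20, 20]
After line 3 (append adds [20, 20] as single element): lst = [1, 4, 20, 20, [20, 20]]

[1, 4, 20, 20, [20, 20]]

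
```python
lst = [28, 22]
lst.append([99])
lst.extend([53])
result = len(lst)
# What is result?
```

After line 1: lst = [28, 22]
After line 2 (append adds [99] as single element): lst = [28, 22, [99]]
After line 3 (extend unpacks [53], adds 53): lst = [28, 22, [99], 53]
After line 4: result = len(lst) = 4

4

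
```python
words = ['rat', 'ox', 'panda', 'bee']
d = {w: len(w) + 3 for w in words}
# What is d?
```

{'rat': 6, 'ox': 5, 'panda': 8, 'bee': 6}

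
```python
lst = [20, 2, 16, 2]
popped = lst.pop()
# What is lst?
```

[20, 2, 16]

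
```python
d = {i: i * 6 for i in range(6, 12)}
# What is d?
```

{6: 36, 7: 42, 8: 48, 9: 54, 10: 60, 11: 66}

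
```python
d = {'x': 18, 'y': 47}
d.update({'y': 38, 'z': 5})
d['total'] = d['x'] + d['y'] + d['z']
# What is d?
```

After line 1: d = {'x': 18, 'y': 47}
After line 2 (y overwritten, z added): d = {'x': 18, 'y': 38, 'z': 5}
After line 3 (total = 18 + 38 + 5 = 61): d = {'x': 18, 'y': 38, 'z': 5, 'total': 61}

{'x': 18, 'y': 38, 'z': 5, 'total': 61}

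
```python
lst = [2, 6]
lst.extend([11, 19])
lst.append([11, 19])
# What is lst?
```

After line 1: lst = [2, 6]
After line 2 (extend unpacks [11, 19]): lst = [2, 6, 11, 19]
After line 3 (append adds [11, 19] as single element): lst = [2, 6, 11, 19, [11, 19]]

[2, 6, 11, 19, [11, 19]]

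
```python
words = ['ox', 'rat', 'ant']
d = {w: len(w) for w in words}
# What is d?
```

{'ox': 2, 'rat': 3, 'ant': 3}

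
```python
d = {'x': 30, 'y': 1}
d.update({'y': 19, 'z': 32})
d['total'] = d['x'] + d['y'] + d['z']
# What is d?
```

After line 1: d = {'x': 30, 'y': 1}
After line 2 (y overwritten, z added): d = {'x': 30, 'y': 19, 'z': 32}
After line 3 (total = 30 + 19 + 32 = 81): d = {'x': 30, 'y': 19, 'z': 32, 'total': 81}

{'x': 30, 'y': 19, 'z': 32, 'total': 81}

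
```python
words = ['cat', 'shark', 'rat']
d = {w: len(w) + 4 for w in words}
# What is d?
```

{'cat': 7, 'shark': 9, 'rat': 7}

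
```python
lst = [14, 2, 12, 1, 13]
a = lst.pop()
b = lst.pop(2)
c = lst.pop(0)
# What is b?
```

After line 1: lst = [14, 2, 12, 1, 13]
After line 2 (pop() -> a = 13): lst = [14, 2, 12, 1]
After line 3 (pop(2) -> b = 12): lst = [14, 2, 1]
After line 4 (pop(0) -> c = 14): lst = [2, 1]

12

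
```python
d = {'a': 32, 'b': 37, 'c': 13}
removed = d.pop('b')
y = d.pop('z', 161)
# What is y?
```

After line 1: d = {'a': 32, 'b': 37, 'c': 13}
After line 2 (pop 'b' returns 37): d = {'a': 32, 'c': 13}, removed = 37
After line 3 (pop 'z' missing, returns default 161): d = {'a': 32, 'c': 13}, y = 161

161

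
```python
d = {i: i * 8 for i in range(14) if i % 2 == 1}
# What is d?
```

{1: 8, 3: 24, 5: 40, 7: 56, 9: 72, 11: 88, 13: 104}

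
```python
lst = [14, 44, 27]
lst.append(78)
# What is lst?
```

[14, 44, 27, 78]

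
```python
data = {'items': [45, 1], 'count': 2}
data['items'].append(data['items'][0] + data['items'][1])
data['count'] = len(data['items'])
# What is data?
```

After line 1: data = {'items': [45, 1], 'count': 2}
After line 2 (append 45 + 1 = 46): data = {'items': [45, 1, 46], 'count': 2}
After line 3 (count = len(items) = 3): data = {'items': [45, 1, 46], 'count': 3}

{'items': [45, 1, 46], 'count': 3}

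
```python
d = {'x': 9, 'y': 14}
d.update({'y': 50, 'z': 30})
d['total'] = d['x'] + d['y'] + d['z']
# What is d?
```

After line 1: d = {'x': 9, 'y': 14}
After line 2 (y overwritten, z added): d = {'x': 9, 'y': 50, 'z': 30}
After line 3 (total = 9 + 50 + 30 = 89): d = {'x': 9, 'y': 50, 'z': 30, 'total': 89}

{'x': 9, 'y': 50, 'z': 30, 'total': 89}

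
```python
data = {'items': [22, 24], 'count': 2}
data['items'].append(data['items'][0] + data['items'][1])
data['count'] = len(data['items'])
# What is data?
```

After line 1: data = {'items': [22, 24], 'count': 2}
After line 2 (append 22 + 24 = 46): data = {'items': [22, 24, 46], 'count': 2}
After line 3 (count = len(items) = 3): data = {'items': [22, 24, 46], 'count': 3}

{'items': [22, 24, 46], 'count': 3}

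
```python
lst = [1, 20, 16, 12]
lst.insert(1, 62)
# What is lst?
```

[1, 62, 20, 16, 12]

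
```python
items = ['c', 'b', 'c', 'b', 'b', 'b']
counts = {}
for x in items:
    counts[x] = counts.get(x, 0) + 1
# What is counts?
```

Initial: counts = {}, items = ['c', 'b', 'c', 'b', 'b', 'b']
See 'c': counts = {'c': 1}
See 'b': counts = {'c': 1, 'b': 1}
See 'c': counts = {'c': 2, 'b': 1}
See 'b': counts = {'c': 2, 'b': 2}
See 'b': counts = {'c': 2, 'b': 3}
See 'b': counts = {'c': 2, 'b': 4}

{'c': 2, 'b': 4}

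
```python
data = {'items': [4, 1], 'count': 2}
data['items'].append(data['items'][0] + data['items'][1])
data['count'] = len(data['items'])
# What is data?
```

After line 1: data = {'items': [4, 1], 'count': 2}
After line 2 (append 4 + 1 = 5): data = {'items': [4, 1, 5], 'count': 2}
After line 3 (count = len(items) = 3): data = {'items': [4, 1, 5], 'count': 3}

{'items': [4, 1, 5], 'count': 3}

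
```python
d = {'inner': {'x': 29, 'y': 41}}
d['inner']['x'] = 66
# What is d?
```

After line 1: d = {'inner': {'x': 29, 'y': 41}}
After line 2 (inner x overwritten): d = {'inner': {'x': 66, 'y': 41}}

{'inner': {'x': 66, 'y': 41}}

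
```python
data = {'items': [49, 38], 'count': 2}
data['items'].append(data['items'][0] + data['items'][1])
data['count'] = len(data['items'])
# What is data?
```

After line 1: data = {'items': [49, 38], 'count': 2}
After line 2 (append 49 + 38 = 87): data = {'items': [49, 38, 87], 'count': 2}
After line 3 (count = len(items) = 3): data = {'items': [49, 38, 87], 'count': 3}

{'items': [49, 38, 87], 'count': 3}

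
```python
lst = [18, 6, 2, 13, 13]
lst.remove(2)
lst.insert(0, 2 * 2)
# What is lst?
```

After line 1: lst = [18, 6, 2, 13, 13]
After line 2 (remove first 2): lst = [18, 6, 13, 13]
After line 3 (insert 4 at index 0): lst = [4, 18, 6, 13, 13]

[4, 18, 6, 13, 13]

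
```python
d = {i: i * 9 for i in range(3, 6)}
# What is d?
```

{3: 27, 4: 36, 5: 45}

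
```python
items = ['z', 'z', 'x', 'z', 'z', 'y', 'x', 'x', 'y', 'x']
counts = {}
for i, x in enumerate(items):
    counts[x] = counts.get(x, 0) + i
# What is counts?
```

Initial: counts = {}, items = ['z', 'z', 'x', 'z', 'z', 'y', 'x', 'x', 'y', 'x']
i=0, x='z': counts = {'z': 0}
i=1, x='z': counts = {'z': 1}
i=2, x='x': counts = {'z': 1, 'x': 2}
i=3, x='z': counts = {'z': 4, 'x': 2}
i=4, x='z': counts = {'z': 8, 'x': 2}
i=5, x='y': counts = {'z': 8, 'x': 2, 'y': 5}
i=6, x='x': counts = {'z': 8, 'x': 8, 'y': 5}
i=7, x='x': counts = {'z': 8, 'x': 15, 'y': 5}
i=8, x='y': counts = {'z': 8, 'x': 15, 'y': 13}
i=9, x='x': counts = {'z': 8, 'x': 24, 'y': 13}

{'z': 8, 'x': 24, 'y': 13}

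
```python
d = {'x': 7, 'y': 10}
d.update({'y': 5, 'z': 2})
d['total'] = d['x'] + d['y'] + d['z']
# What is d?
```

After line 1: d = {'x': 7, 'y': 10}
After line 2 (y overwritten, z added): d = {'x': 7, 'y': 5, 'z': 2}
After line 3 (total = 7 + 5 + 2 = 14): d = {'x': 7, 'y': 5, 'z': 2, 'total': 14}

{'x': 7, 'y': 5, 'z': 2, 'total': 14}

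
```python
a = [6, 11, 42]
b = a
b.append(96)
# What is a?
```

After line 1: a = [6, 11, 42]
After line 2 (b = a is an alias, same object): a = [6, 11, 42], b = [6, 11, 42]
After line 3 (b.append mutates the shared list): a = [6, 11, 42, 96], b = [6, 11, 42, 96]

[6, 11, 42, 96]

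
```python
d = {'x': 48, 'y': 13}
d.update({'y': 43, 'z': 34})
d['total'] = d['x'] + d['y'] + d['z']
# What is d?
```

After line 1: d = {'x': 48, 'y': 13}
After line 2 (y overwritten, z added): d = {'x': 48, 'y': 43, 'z': 34}
After line 3 (total = 48 + 43 + 34 = 125): d = {'x': 48, 'y': 43, 'z': 34, 'total': 125}

{'x': 48, 'y': 43, 'z': 34, 'total': 125}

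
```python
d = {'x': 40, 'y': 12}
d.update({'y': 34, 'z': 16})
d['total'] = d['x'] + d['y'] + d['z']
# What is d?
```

After line 1: d = {'x': 40, 'y': 12}
After line 2 (y overwritten, z added): d = {'x': 40, 'y': 34, 'z': 16}
After line 3 (total = 40 + 34 + 16 = 90): d = {'x': 40, 'y': 34, 'z': 16, 'total': 90}

{'x': 40, 'y': 34, 'z': 16, 'total': 90}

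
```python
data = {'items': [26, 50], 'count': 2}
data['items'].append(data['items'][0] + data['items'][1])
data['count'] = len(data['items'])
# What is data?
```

After line 1: data = {'items': [26, 50], 'count': 2}
After line 2 (append 26 + 50 = 76): data = {'items': [26, 50, 76], 'count': 2}
After line 3 (count = len(items) = 3): data = {'items': [26, 50, 76], 'count': 3}

{'items': [26, 50, 76], 'count': 3}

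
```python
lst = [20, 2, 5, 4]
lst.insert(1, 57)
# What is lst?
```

[20, 57, 2, 5, 4]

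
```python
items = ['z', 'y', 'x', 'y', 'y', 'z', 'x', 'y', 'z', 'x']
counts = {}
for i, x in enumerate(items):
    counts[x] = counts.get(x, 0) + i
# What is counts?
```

Initial: counts = {}, items = ['z', 'y', 'x', 'y', 'y', 'z', 'x', 'y', 'z', 'x']
i=0, x='z': counts = {'z': 0}
i=1, x='y': counts = {'z': 0, 'y': 1}
i=2, x='x': counts = {'z': 0, 'y': 1, 'x': 2}
i=3, x='y': counts = {'z': 0, 'y': 4, 'x': 2}
i=4, x='y': counts = {'z': 0, 'y': 8, 'x': 2}
i=5, x='z': counts = {'z': 5, 'y': 8, 'x': 2}
i=6, x='x': counts = {'z': 5, 'y': 8, 'x': 8}
i=7, x='y': counts = {'z': 5, 'y': 15, 'x': 8}
i=8, x='z': counts = {'z': 13, 'y': 15, 'x': 8}
i=9, x='x': counts = {'z': 13, 'y': 15, 'x': 17}

{'z': 13, 'y': 15, 'x': 17}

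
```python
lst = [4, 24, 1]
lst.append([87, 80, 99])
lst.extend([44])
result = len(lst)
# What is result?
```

After line 1: lst = [4, 24, 1]
After line 2 (append adds [87, 80, 99] as single element): lst = [4, 24, 1, [87, 80, 99]]
After line 3 (extend unpacks [44], adds 44): lst = [4, 24, 1, [87, 80, 99], 44]
After line 4: result = len(lst) = 5

5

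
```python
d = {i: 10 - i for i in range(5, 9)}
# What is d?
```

{5: 5, 6: 4, 7: 3, 8: 2}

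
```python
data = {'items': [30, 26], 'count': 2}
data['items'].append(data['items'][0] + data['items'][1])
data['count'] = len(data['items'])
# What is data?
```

After line 1: data = {'items': [30, 26], 'count': 2}
After line 2 (append 30 + 26 = 56): data = {'items': [30, 26, 56], 'count': 2}
After line 3 (count = len(items) = 3): data = {'items': [30, 26, 56], 'count': 3}

{'items': [30, 26, 56], 'count': 3}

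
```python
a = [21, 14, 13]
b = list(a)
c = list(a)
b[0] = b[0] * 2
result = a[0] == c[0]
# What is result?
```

After line 1: a = [21, 14, 13]
After line 2 (b = list(a), copy): a = [21, 14, 13], b = [21, 14, 13]
After line 3 (c = list(a) is a copy, new object): c = [21, 14, 13]
After line 4 (b[0] = 21 * 2 = 42; only b mutates (copy)): a = [21, 14, 13], b = [42, 14, 13], c = [21, 14, 13]
After line 5 (a[0] = 21, c[0] = 21; result = True)

True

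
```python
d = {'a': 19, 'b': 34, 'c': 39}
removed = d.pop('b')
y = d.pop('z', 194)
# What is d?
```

After line 1: d = {'a': 19, 'b': 34, 'c': 39}
After line 2 (pop 'b' returns 34): d = {'a': 19, 'c': 39}, removed = 34
After line 3 (pop 'z' missing, returns default 194): d = {'a': 19, 'c': 39}, y = 194

{'a': 19, 'c': 39}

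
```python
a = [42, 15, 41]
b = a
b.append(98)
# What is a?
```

After line 1: a = [42, 15, 41]
After line 2 (b = a is an alias, same object): a = [42, 15, 41], b = [42, 15, 41]
After line 3 (b.append mutates the shared list): a = [42, 15, 41, 98], b = [42, 15, 41, 98]

[42, 15, 41, 98]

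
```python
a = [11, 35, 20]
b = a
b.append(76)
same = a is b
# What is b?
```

After line 1: a = [11, 35, 20]
After line 2 (b = a is an alias, same object): a = [11, 35, 20], b = [11, 35, 20]
After line 3 (b.append mutates the shared list): a = [11, 35, 20, 76], b = [11, 35, 20, 76]
After line 4 (same = a is b; same object -> True): same = True

[11, 35, 20, 76]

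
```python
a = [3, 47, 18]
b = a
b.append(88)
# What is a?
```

After line 1: a = [3, 47, 18]
After line 2 (b = a is an alias, same object): a = [3, 47, 18], b = [3, 47, 18]
After line 3 (b.append mutates the shared list): a = [3, 47, 18, 88], b = [3, 47, 18, 88]

[3, 47, 18, 88]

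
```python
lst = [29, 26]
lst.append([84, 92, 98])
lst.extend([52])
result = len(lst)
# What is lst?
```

After line 1: lst = [29, 26]
After line 2 (append adds [84, 92, 98] as single element): lst = [29, 26, [84, 92, 98]]
After line 3 (extend unpacks [52], adds 52): lst = [29, 26, [84, 92, 98], 52]
After line 4: result = len(lst) = 4

[29, 26, [84, 92, 98], 52]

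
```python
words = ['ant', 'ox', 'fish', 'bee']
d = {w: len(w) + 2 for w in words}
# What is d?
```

{'ant': 5, 'ox': 4, 'fish': 6, 'bee': 5}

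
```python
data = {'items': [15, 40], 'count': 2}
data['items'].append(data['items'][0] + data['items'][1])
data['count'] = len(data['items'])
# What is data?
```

After line 1: data = {'items': [15, 40], 'count': 2}
After line 2 (append 15 + 40 = 55): data = {'items': [15, 40, 55], 'count': 2}
After line 3 (count = len(items) = 3): data = {'items': [15, 40, 55], 'count': 3}

{'items': [15, 40, 55], 'count': 3}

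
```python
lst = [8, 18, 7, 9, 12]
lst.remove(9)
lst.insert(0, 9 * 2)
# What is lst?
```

After line 1: lst = [8, 18, 7, 9, 12]
After line 2 (remove first 9): lst = [8, 18, 7, 12]
After line 3 (insert 18 at index 0): lst = [18, 8, 18, 7, 12]

[18, 8, 18, 7, 12]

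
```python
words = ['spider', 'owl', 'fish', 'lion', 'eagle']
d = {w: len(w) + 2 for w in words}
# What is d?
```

{'spider': 8, 'owl': 5, 'fish': 6, 'lion': 6, 'eagle': 7}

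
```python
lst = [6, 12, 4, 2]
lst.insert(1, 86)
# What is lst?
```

[6, 86, 12, 4, 2]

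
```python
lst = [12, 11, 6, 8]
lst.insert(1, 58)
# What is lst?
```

[12, 58, 11, 6, 8]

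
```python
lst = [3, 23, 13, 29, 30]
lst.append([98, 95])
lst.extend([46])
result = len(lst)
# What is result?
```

After line 1: lst = [3, 23, 13, 29, 30]
After line 2 (append adds [98, 95] as single element): lst = [3, 23, 13, 29, 30, [98, 95]]
After line 3 (extend unpacks [46], adds 46): lst = [3, 23, 13, 29, 30, [98, 95], 46]
After line 4: result = len(lst) = 7

7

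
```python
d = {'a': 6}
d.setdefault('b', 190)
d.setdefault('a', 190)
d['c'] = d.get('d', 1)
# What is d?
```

After line 1: d = {'a': 6}
After line 2 (setdefault adds 'b'=190): d = {'a': 6, 'b': 190}
After line 3 (setdefault 'a' no-op, already exists): d = {'a': 6, 'b': 190}
After line 4 (get('d', 1) returns default since 'd' not in d): d = {'a': 6, 'b': 190, 'c': 1}

{'a': 6, 'b': 190, 'c': 1}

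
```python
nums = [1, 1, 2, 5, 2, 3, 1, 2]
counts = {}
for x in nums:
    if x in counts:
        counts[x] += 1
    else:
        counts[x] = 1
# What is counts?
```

Initial: counts = {}, nums = [1, 1, 2, 5, 2, 3, 1, 2]
See 1: counts = {1: 1}
See 1: counts = {1: 2}
See 2: counts = {1: 2, 2: 1}
See 5: counts = {1: 2, 2: 1, 5: 1}
See 2: counts = {1: 2, 2: 2, 5: 1}
See 3: counts = {1: 2, 2: 2, 5: 1, 3: 1}
See 1: counts = {1: 3, 2: 2, 5: 1, 3: 1}
See 2: counts = {1: 3, 2: 3, 5: 1, 3: 1}

{1: 3, 2: 3, 5: 1, 3: 1}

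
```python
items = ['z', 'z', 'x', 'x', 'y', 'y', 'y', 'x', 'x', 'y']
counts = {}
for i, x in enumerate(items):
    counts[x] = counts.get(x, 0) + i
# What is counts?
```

Initial: counts = {}, items = ['z', 'z', 'x', 'x', 'y', 'y', 'y', 'x', 'x', 'y']
i=0, x='z': counts = {'z': 0}
i=1, x='z': counts = {'z': 1}
i=2, x='x': counts = {'z': 1, 'x': 2}
i=3, x='x': counts = {'z': 1, 'x': 5}
i=4, x='y': counts = {'z': 1, 'x': 5, 'y': 4}
i=5, x='y': counts = {'z': 1, 'x': 5, 'y': 9}
i=6, x='y': counts = {'z': 1, 'x': 5, 'y': 15}
i=7, x='x': counts = {'z': 1, 'x': 12, 'y': 15}
i=8, x='x': counts = {'z': 1, 'x': 20, 'y': 15}
i=9, x='y': counts = {'z': 1, 'x': 20, 'y': 24}

{'z': 1, 'x': 20, 'y': 24}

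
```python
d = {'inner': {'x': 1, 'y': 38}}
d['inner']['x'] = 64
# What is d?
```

After line 1: d = {'inner': {'x': 1, 'y': 38}}
After line 2 (inner x overwritten): d = {'inner': {'x': 64, 'y': 38}}

{'inner': {'x': 64, 'y': 38}}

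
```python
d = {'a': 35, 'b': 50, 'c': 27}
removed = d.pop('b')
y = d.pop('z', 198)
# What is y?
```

After line 1: d = {'a': 35, 'b': 50, 'c': 27}
After line 2 (pop 'b' returns 50): d = {'a': 35, 'c': 27}, removed = 50
After line 3 (pop 'z' missing, returns default 198): d = {'a': 35, 'c': 27}, y = 198

198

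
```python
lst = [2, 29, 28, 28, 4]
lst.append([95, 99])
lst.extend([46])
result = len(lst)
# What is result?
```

After line 1: lst = [2, 29, 28, 28, 4]
After line 2 (append adds [95, 99] as single element): lst = [2, 29, 28, 28, 4, [95, 99]]
After line 3 (extend unpacks [46], adds 46): lst = [2, 29, 28, 28, 4, [95, 99], 46]
After line 4: result = len(lst) = 7

7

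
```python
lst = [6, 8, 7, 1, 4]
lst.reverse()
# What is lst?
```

[4, 1, 7, 8, 6]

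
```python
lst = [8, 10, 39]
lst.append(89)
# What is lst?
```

[8, 10, 39, 89]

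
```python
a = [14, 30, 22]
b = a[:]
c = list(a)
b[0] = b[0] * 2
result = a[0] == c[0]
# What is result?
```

After line 1: a = [14, 30, 22]
After line 2 (b = a[:], copy): a = [14, 30, 22], b = [14, 30, 22]
After line 3 (c = list(a) is a copy, new object): c = [14, 30, 22]
After line 4 (b[0] = 14 * 2 = 28; only b mutates (copy)): a = [14, 30, 22], b = [28, 30, 22], c = [14, 30, 22]
After line 5 (a[0] = 14, c[0] = 14; result = True)

True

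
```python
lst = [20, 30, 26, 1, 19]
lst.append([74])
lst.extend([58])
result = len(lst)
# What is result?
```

After line 1: lst = [20, 30, 26, 1, 19]
After line 2 (append adds [74] as single element): lst = [20, 30, 26, 1, 19, [74]]
After line 3 (extend unpacks [58], adds 58): lst = [20, 30, 26, 1, 19, [74], 58]
After line 4: result = len(lst) = 7

7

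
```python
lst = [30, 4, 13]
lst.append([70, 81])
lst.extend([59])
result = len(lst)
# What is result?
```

After line 1: lst = [30, 4, 13]
After line 2 (append adds [70, 81] as single element): lst = [30, 4, 13, [70, 81]]
After line 3 (extend unpacks [59], adds 59): lst = [30, 4, 13, [70, 81], 59]
After line 4: result = len(lst) = 5

5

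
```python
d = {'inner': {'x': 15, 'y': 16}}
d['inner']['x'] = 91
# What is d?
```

After line 1: d = {'inner': {'x': 15, 'y': 16}}
After line 2 (inner x overwritten): d = {'inner': {'x': 91, 'y': 16}}

{'inner': {'x': 91, 'y': 16}}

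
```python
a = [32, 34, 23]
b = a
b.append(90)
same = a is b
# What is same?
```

After line 1: a = [32, 34, 23]
After line 2 (b = a is an alias, same object): a = [32, 34, 23], b = [32, 34, 23]
After line 3 (b.append mutates the shared list): a = [32, 34, 23, 90], b = [32, 34, 23, 90]
After line 4 (same = a is b; same object -> True): same = True

True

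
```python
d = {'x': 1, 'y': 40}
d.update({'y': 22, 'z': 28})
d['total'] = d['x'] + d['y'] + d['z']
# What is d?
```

After line 1: d = {'x': 1, 'y': 40}
After line 2 (y overwritten, z added): d = {'x': 1, 'y': 22, 'z': 28}
After line 3 (total = 1 + 22 + 28 = 51): d = {'x': 1, 'y': 22, 'z': 28, 'total': 51}

{'x': 1, 'y': 22, 'z': 28, 'total': 51}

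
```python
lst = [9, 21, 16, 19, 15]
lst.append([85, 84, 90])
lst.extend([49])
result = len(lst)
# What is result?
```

After line 1: lst = [9, 21, 16, 19, 15]
After line 2 (append adds [85, 84, 90] as single element): lst = [9, 21, 16, 19, 15, [85, 84, 90]]
After line 3 (extend unpacks [49], adds 49): lst = [9, 21, 16, 19, 15, [85, 84, 90], 49]
After line 4: result = len(lst) = 7

7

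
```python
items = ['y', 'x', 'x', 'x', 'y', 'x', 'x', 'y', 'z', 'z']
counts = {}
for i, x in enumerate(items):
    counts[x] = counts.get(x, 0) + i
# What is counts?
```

Initial: counts = {}, items = ['y', 'x', 'x', 'x', 'y', 'x', 'x', 'y', 'z', 'z']
i=0, x='y': counts = {'y': 0}
i=1, x='x': counts = {'y': 0, 'x': 1}
i=2, x='x': counts = {'y': 0, 'x': 3}
i=3, x='x': counts = {'y': 0, 'x': 6}
i=4, x='y': counts = {'y': 4, 'x': 6}
i=5, x='x': counts = {'y': 4, 'x': 11}
i=6, x='x': counts = {'y': 4, 'x': 17}
i=7, x='y': counts = {'y': 11, 'x': 17}
i=8, x='z': counts = {'y': 11, 'x': 17, 'z': 8}
i=9, x='z': counts = {'y': 11, 'x': 17, 'z': 17}

{'y': 11, 'x': 17, 'z': 17}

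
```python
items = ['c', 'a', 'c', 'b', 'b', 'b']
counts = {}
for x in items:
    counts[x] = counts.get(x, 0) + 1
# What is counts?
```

Initial: counts = {}, items = ['c', 'a', 'c', 'b', 'b', 'b']
See 'c': counts = {'c': 1}
See 'a': counts = {'c': 1, 'a': 1}
See 'c': counts = {'c': 2, 'a': 1}
See 'b': counts = {'c': 2, 'a': 1, 'b': 1}
See 'b': counts = {'c': 2, 'a': 1, 'b': 2}
See 'b': counts = {'c': 2, 'a': 1, 'b': 3}

{'c': 2, 'a': 1, 'b': 3}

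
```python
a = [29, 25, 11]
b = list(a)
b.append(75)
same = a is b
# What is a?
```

After line 1: a = [29, 25, 11]
After line 2 (b = list(a) is a shallow copy, new object): a = [29, 25, 11], b = [29, 25, 11]
After line 3 (append only mutates b): a = [29, 25, 11], b = [29, 25, 11, 75]
After line 4 (same = a is b; different objects -> False): same = False

[29, 25, 11]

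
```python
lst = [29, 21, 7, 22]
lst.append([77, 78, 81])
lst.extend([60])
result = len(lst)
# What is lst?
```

After line 1: lst = [29, 21, 7, 22]
After line 2 (append adds [77, 78, 81] as single element): lst = [29, 21, 7, 22, [77, 78, 81]]
After line 3 (extend unpacks [60], adds 60): lst = [29, 21, 7, 22, [77, 78, 81], 60]
After line 4: result = len(lst) = 6

[29, 21, 7, 22, [77, 78, 81], 60]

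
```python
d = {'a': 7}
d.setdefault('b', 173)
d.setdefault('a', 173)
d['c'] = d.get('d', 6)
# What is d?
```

After line 1: d = {'a': 7}
After line 2 (setdefault adds 'b'=173): d = {'a': 7, 'b': 173}
After line 3 (setdefault 'a' no-op, already exists): d = {'a': 7, 'b': 173}
After line 4 (get('d', 6) returns default since 'd' not in d): d = {'a': 7, 'b': 173, 'c': 6}

{'a': 7, 'b': 173, 'c': 6}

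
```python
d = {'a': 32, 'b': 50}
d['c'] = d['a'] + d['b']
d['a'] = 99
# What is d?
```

After line 1: d = {'a': 32, 'b': 50}
After line 2 (d['c'] = 32 + 50): d = {'a': 32, 'b': 50, 'c': 82}
After line 3: d = {'a': 99, 'b': 50, 'c': 82}

{'a': 99, 'b': 50, 'c': 82}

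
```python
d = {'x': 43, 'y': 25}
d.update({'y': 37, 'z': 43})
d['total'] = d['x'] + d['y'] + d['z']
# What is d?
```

After line 1: d = {'x': 43, 'y': 25}
After line 2 (y overwritten, z added): d = {'x': 43, 'y': 37, 'z': 43}
After line 3 (total = 43 + 37 + 43 = 123): d = {'x': 43, 'y': 37, 'z': 43, 'total': 123}

{'x': 43, 'y': 37, 'z': 43, 'total': 123}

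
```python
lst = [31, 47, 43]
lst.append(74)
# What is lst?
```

[31, 47, 43, 74]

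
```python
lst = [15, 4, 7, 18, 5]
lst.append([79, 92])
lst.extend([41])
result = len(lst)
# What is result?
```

After line 1: lst = [15, 4, 7, 18, 5]
After line 2 (append adds [79, 92] as single element): lst = [15, 4, 7, 18, 5, [79, 92]]
After line 3 (extend unpacks [41], adds 41): lst = [15, 4, 7, 18, 5, [79, 92], 41]
After line 4: result = len(lst) = 7

7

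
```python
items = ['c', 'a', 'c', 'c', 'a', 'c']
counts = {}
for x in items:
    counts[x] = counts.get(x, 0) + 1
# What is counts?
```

Initial: counts = {}, items = ['c', 'a', 'c', 'c', 'a', 'c']
See 'c': counts = {'c': 1}
See 'a': counts = {'c': 1, 'a': 1}
See 'c': counts = {'c': 2, 'a': 1}
See 'c': counts = {'c': 3, 'a': 1}
See 'a': counts = {'c': 3, 'a': 2}
See 'c': counts = {'c': 4, 'a': 2}

{'c': 4, 'a': 2}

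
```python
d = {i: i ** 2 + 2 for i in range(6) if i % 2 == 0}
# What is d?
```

{0: 2, 2: 6, 4: 18}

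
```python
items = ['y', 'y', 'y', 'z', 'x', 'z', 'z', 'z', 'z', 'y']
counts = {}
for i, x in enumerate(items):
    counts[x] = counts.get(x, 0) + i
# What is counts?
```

Initial: counts = {}, items = ['y', 'y', 'y', 'z', 'x', 'z', 'z', 'z', 'z', 'y']
i=0, x='y': counts = {'y': 0}
i=1, x='y': counts = {'y': 1}
i=2, x='y': counts = {'y': 3}
i=3, x='z': counts = {'y': 3, 'z': 3}
i=4, x='x': counts = {'y': 3, 'z': 3, 'x': 4}
i=5, x='z': counts = {'y': 3, 'z': 8, 'x': 4}
i=6, x='z': counts = {'y': 3, 'z': 14, 'x': 4}
i=7, x='z': counts = {'y': 3, 'z': 21, 'x': 4}
i=8, x='z': counts = {'y': 3, 'z': 29, 'x': 4}
i=9, x='y': counts = {'y': 12, 'z': 29, 'x': 4}

{'y': 12, 'z': 29, 'x': 4}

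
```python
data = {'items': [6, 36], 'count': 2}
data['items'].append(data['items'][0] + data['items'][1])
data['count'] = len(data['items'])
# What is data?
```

After line 1: data = {'items': [6, 36], 'count': 2}
After line 2 (append 6 + 36 = 42): data = {'items': [6, 36, 42], 'count': 2}
After line 3 (count = len(items) = 3): data = {'items': [6, 36, 42], 'count': 3}

{'items': [6, 36, 42], 'count': 3}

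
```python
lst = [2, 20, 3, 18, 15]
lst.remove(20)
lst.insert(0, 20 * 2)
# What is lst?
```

After line 1: lst = [2, 20, 3, 18, 15]
After line 2 (remove first 20): lst = [2, 3, 18, 15]
After line 3 (insert 40 at index 0): lst = [40, 2, 3, 18, 15]

[40, 2, 3, 18, 15]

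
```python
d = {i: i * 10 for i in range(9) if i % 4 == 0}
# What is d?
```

{0: 0, 4: 40, 8: 80}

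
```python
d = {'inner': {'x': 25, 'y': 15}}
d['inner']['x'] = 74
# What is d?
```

After line 1: d = {'inner': {'x': 25, 'y': 15}}
After line 2 (inner x overwritten): d = {'inner': {'x': 74, 'y': 15}}

{'inner': {'x': 74, 'y': 15}}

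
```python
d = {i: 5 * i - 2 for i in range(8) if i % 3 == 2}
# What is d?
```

{2: 8, 5: 23}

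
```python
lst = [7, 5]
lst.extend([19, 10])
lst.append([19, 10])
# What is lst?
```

After line 1: lst = [7, 5]
After line 2 (extend unpacks [19, 10]): lst = [7, 5, 19, 10]
After line 3 (append adds [19, 10] as single element): lst = [7, 5, 19, 10, [19, 10]]

[7, 5, 19, 10, [19, 10]]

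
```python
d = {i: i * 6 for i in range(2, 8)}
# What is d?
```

{2: 12, 3: 18, 4: 24, 5: 30, 6: 36, 7: 42}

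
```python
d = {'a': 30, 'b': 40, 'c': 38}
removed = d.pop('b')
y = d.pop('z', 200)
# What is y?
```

After line 1: d = {'a': 30, 'b': 40, 'c': 38}
After line 2 (pop 'b' returns 40): d = {'a': 30, 'c': 38}, removed = 40
After line 3 (pop 'z' missing, returns default 200): d = {'a': 30, 'c': 38}, y = 200

200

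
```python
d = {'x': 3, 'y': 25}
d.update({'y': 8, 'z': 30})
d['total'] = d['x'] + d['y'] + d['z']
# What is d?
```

After line 1: d = {'x': 3, 'y': 25}
After line 2 (y overwritten, z added): d = {'x': 3, 'y': 8, 'z': 30}
After line 3 (total = 3 + 8 + 30 = 41): d = {'x': 3, 'y': 8, 'z': 30, 'total': 41}

{'x': 3, 'y': 8, 'z': 30, 'total': 41}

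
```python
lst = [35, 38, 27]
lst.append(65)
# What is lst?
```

[35, 38, 27, 65]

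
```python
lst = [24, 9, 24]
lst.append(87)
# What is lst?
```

[24, 9, 24, 87]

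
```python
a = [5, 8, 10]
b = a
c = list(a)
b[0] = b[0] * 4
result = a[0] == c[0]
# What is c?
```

After line 1: a = [5, 8, 10]
After line 2 (b = a, alias): a = [5, 8, 10], b = [5, 8, 10]
After line 3 (c = list(a) is a copy, new object): c = [5, 8, 10]
After line 4 (b[0] = 5 * 4 = 20; mutates shared a/b): a = b = [20, 8, 10], c = [5, 8, 10]
After line 5 (a[0] = 20, c[0] = 5; result = False)

[5, 8, 10]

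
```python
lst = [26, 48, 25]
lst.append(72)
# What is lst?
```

[26, 48, 25, 72]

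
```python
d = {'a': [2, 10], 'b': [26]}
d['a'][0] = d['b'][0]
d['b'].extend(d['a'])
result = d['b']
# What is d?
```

After line 1: d = {'a': [2, 10], 'b': [26]}
After line 2 (a[0] = b[0] = 26): d = {'a': [26, 10], 'b': [26]}
After line 3 (b.extend(a) appends [26, 10]): d = {'a': [26, 10], 'b': [26, 26, 10]}
After line 4: result = d['b'] = [26, 26, 10]

{'a': [26, 10], 'b': [26, 26, 10]}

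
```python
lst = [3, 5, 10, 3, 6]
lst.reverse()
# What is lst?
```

[6, 3, 10, 5, 3]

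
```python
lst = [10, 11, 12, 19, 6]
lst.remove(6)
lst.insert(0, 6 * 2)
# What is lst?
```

After line 1: lst = [10, 11, 12, 19, 6]
After line 2 (remove first 6): lst = [10, 11, 12, 19]
After line 3 (insert 12 at index 0): lst = [12, 10, 11, 12, 19]

[12, 10, 11, 12, 19]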